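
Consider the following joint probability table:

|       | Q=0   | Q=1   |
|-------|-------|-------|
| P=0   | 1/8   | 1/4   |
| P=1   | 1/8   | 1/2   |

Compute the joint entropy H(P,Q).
H(P,Q) = -Σ P(P,Q) log₂ P(P,Q), summed over the non-zero cells:
H(P,Q) = -[(1/8)·log₂(1/8) + (1/4)·log₂(1/4) + (1/8)·log₂(1/8) + (1/2)·log₂(1/2)]
  = 0.3750 + 0.5000 + 0.3750 + 0.5000
  = 1.7500 bits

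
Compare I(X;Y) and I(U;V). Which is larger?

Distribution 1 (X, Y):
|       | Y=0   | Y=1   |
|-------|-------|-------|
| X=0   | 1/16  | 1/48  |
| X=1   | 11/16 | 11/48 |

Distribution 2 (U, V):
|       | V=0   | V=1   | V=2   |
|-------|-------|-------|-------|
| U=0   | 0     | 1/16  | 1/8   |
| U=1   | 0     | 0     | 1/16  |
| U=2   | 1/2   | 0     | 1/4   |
Distribution 1 (X, Y):
Marginal P(X) (row sums):
  P(X=0) = 1/16 + 1/48 = 1/12
  P(X=1) = 11/16 + 11/48 = 11/12
Marginal P(Y) (column sums):
  P(Y=0) = 1/16 + 11/16 = 3/4
  P(Y=1) = 1/48 + 11/48 = 1/4

H(X) = -[(1/12)·log₂(1/12) + (11/12)·log₂(11/12)]
  = 0.2987 + 0.1151
  = 0.4138 bits
H(Y) = -[(3/4)·log₂(3/4) + (1/4)·log₂(1/4)]
  = 0.3113 + 0.5000
  = 0.8113 bits
H(X,Y) = -[(1/16)·log₂(1/16) + (1/48)·log₂(1/48) + (11/16)·log₂(11/16) + (11/48)·log₂(11/48)]
  = 0.2500 + 0.1164 + 0.3716 + 0.4871
  = 1.2251 bits

I(X;Y) = H(X) + H(Y) - H(X,Y)
  = 0.4138 + 0.8113 - 1.2251
  = 0.0000 bits

Distribution 2 (U, V):
Marginal P(U) (row sums):
  P(U=0) = 0 + 1/16 + 1/8 = 3/16
  P(U=1) = 0 + 0 + 1/16 = 1/16
  P(U=2) = 1/2 + 0 + 1/4 = 3/4
Marginal P(V) (column sums):
  P(V=0) = 0 + 0 + 1/2 = 1/2
  P(V=1) = 1/16 + 0 + 0 = 1/16
  P(V=2) = 1/8 + 1/16 + 1/4 = 7/16

H(U) = -[(3/16)·log₂(3/16) + (1/16)·log₂(1/16) + (3/4)·log₂(3/4)]
  = 0.4528 + 0.2500 + 0.3113
  = 1.0141 bits
H(V) = -[(1/2)·log₂(1/2) + (1/16)·log₂(1/16) + (7/16)·log₂(7/16)]
  = 0.5000 + 0.2500 + 0.5218
  = 1.2718 bits
H(U,V) = -[(1/16)·log₂(1/16) + (1/8)·log₂(1/8) + (1/16)·log₂(1/16) + (1/2)·log₂(1/2) + (1/4)·log₂(1/4)]
  = 0.2500 + 0.3750 + 0.2500 + 0.5000 + 0.5000
  = 1.8750 bits

I(U;V) = H(U) + H(V) - H(U,V)
  = 1.0141 + 1.2718 - 1.8750
  = 0.4109 bits

I(U;V) = 0.4109 bits > I(X;Y) = 0.0000 bits, so (U, V) has the higher mutual information (stronger dependence).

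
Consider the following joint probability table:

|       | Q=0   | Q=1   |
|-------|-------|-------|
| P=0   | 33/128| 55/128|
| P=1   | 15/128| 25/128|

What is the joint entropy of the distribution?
H(P,Q) = -Σ P(P,Q) log₂ P(P,Q), summed over the non-zero cells:
H(P,Q) = -[(33/128)·log₂(33/128) + (55/128)·log₂(55/128) + (15/128)·log₂(15/128) + (25/128)·log₂(25/128)]
  = 0.5042 + 0.5236 + 0.3625 + 0.4602
  = 1.8505 bits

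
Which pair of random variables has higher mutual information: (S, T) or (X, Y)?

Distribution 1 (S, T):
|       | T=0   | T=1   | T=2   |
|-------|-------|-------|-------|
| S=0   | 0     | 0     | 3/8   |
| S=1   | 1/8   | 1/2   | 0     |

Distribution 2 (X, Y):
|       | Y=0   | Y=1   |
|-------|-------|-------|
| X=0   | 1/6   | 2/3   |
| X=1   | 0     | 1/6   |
Distribution 1 (S, T):
Marginal P(S) (row sums):
  P(S=0) = 0 + 0 + 3/8 = 3/8
  P(S=1) = 1/8 + 1/2 + 0 = 5/8
Marginal P(T) (column sums):
  P(T=0) = 0 + 1/8 = 1/8
  P(T=1) = 0 + 1/2 = 1/2
  P(T=2) = 3/8 + 0 = 3/8

H(S) = -[(3/8)·log₂(3/8) + (5/8)·log₂(5/8)]
  = 0.5306 + 0.4238
  = 0.9544 bits
H(T) = -[(1/8)·log₂(1/8) + (1/2)·log₂(1/2) + (3/8)·log₂(3/8)]
  = 0.3750 + 0.5000 + 0.5306
  = 1.4056 bits
H(S,T) = -[(3/8)·log₂(3/8) + (1/8)·log₂(1/8) + (1/2)·log₂(1/2)]
  = 0.5306 + 0.3750 + 0.5000
  = 1.4056 bits

I(S;T) = H(S) + H(T) - H(S,T)
  = 0.9544 + 1.4056 - 1.4056
  = 0.9544 bits

Distribution 2 (X, Y):
Marginal P(X) (row sums):
  P(X=0) = 1/6 + 2/3 = 5/6
  P(X=1) = 0 + 1/6 = 1/6
Marginal P(Y) (column sums):
  P(Y=0) = 1/6 + 0 = 1/6
  P(Y=1) = 2/3 + 1/6 = 5/6

H(X) = -[(5/6)·log₂(5/6) + (1/6)·log₂(1/6)]
  = 0.2192 + 0.4308
  = 0.6500 bits
H(Y) = -[(1/6)·log₂(1/6) + (5/6)·log₂(5/6)]
  = 0.4308 + 0.2192
  = 0.6500 bits
H(X,Y) = -[(1/6)·log₂(1/6) + (2/3)·log₂(2/3) + (1/6)·log₂(1/6)]
  = 0.4308 + 0.3900 + 0.4308
  = 1.2516 bits

I(X;Y) = H(X) + H(Y) - H(X,Y)
  = 0.6500 + 0.6500 - 1.2516
  = 0.0484 bits

I(S;T) = 0.9544 bits > I(X;Y) = 0.0484 bits, so (S, T) has the higher mutual information (stronger dependence).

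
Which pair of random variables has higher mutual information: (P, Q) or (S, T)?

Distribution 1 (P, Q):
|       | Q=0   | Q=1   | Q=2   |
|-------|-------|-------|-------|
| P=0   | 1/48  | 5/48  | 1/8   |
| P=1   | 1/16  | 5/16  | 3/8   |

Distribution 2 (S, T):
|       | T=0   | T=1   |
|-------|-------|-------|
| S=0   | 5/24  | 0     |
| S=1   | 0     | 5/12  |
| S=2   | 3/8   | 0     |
Distribution 1 (P, Q):
Marginal P(P) (row sums):
  P(P=0) = 1/48 + 5/48 + 1/8 = 1/4
  P(P=1) = 1/16 + 5/16 + 3/8 = 3/4
Marginal P(Q) (column sums):
  P(Q=0) = 1/48 + 1/16 = 1/12
  P(Q=1) = 5/48 + 5/16 = 5/12
  P(Q=2) = 1/8 + 3/8 = 1/2

H(P) = -[(1/4)·log₂(1/4) + (3/4)·log₂(3/4)]
  = 0.5000 + 0.3113
  = 0.8113 bits
H(Q) = -[(1/12)·log₂(1/12) + (5/12)·log₂(5/12) + (1/2)·log₂(1/2)]
  = 0.2987 + 0.5263 + 0.5000
  = 1.3250 bits
H(P,Q) = -[(1/48)·log₂(1/48) + (5/48)·log₂(5/48) + (1/8)·log₂(1/8) + (1/16)·log₂(1/16) + (5/16)·log₂(5/16) + (3/8)·log₂(3/8)]
  = 0.1164 + 0.3399 + 0.3750 + 0.2500 + 0.5244 + 0.5306
  = 2.1363 bits

I(P;Q) = H(P) + H(Q) - H(P,Q)
  = 0.8113 + 1.3250 - 2.1363
  = 0.0000 bits

Distribution 2 (S, T):
Marginal P(S) (row sums):
  P(S=0) = 5/24 + 0 = 5/24
  P(S=1) = 0 + 5/12 = 5/12
  P(S=2) = 3/8 + 0 = 3/8
Marginal P(T) (column sums):
  P(T=0) = 5/24 + 0 + 3/8 = 7/12
  P(T=1) = 0 + 5/12 + 0 = 5/12

H(S) = -[(5/24)·log₂(5/24) + (5/12)·log₂(5/12) + (3/8)·log₂(3/8)]
  = 0.4715 + 0.5263 + 0.5306
  = 1.5284 bits
H(T) = -[(7/12)·log₂(7/12) + (5/12)·log₂(5/12)]
  = 0.4536 + 0.5263
  = 0.9799 bits
H(S,T) = -[(5/24)·log₂(5/24) + (5/12)·log₂(5/12) + (3/8)·log₂(3/8)]
  = 0.4715 + 0.5263 + 0.5306
  = 1.5284 bits

I(S;T) = H(S) + H(T) - H(S,T)
  = 1.5284 + 0.9799 - 1.5284
  = 0.9799 bits

I(S;T) = 0.9799 bits > I(P;Q) = 0.0000 bits, so (S, T) has the higher mutual information (stronger dependence).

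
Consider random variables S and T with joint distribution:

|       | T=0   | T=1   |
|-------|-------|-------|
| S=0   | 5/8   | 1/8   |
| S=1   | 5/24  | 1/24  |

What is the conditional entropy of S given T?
Marginal P(T) (column sums):
  P(T=0) = 5/8 + 5/24 = 5/6
  P(T=1) = 1/8 + 1/24 = 1/6

H(S|T) = -Σ P(S,T)·log₂ P(S|T), where P(S|T) = P(S,T) / P(T)
  (S=0,T=0): P(S|T) = (5/8)/(5/6) = 3/4;  -(5/8)·log₂(3/4) = 0.2594
  (S=0,T=1): P(S|T) = (1/8)/(1/6) = 3/4;  -(1/8)·log₂(3/4) = 0.0519
  (S=1,T=0): P(S|T) = (5/24)/(5/6) = 1/4;  -(5/24)·log₂(1/4) = 0.4167
  (S=1,T=1): P(S|T) = (1/24)/(1/6) = 1/4;  -(1/24)·log₂(1/4) = 0.0833
H(S|T) = 0.2594 + 0.0519 + 0.4167 + 0.0833
  = 0.8113 bits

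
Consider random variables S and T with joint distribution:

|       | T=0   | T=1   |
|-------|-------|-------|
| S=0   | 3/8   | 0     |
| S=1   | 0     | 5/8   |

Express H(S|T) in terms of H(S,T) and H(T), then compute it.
H(S|T) = H(S,T) - H(T)

Marginal P(T) (column sums):
  P(T=0) = 3/8 + 0 = 3/8
  P(T=1) = 0 + 5/8 = 5/8

H(S,T) = -[(3/8)·log₂(3/8) + (5/8)·log₂(5/8)]
  = 0.5306 + 0.4238
  = 0.9544 bits
H(T) = -[(3/8)·log₂(3/8) + (5/8)·log₂(5/8)]
  = 0.5306 + 0.4238
  = 0.9544 bits

H(S|T) = 0.9544 - 0.9544 = 0.0000 bits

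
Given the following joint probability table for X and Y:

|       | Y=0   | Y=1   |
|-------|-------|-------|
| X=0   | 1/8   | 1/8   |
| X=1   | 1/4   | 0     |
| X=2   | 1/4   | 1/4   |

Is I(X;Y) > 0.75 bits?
Marginal P(X) (row sums):
  P(X=0) = 1/8 + 1/8 = 1/4
  P(X=1) = 1/4 + 0 = 1/4
  P(X=2) = 1/4 + 1/4 = 1/2
Marginal P(Y) (column sums):
  P(Y=0) = 1/8 + 1/4 + 1/4 = 5/8
  P(Y=1) = 1/8 + 0 + 1/4 = 3/8

H(X) = -[(1/4)·log₂(1/4) + (1/4)·log₂(1/4) + (1/2)·log₂(1/2)]
  = 0.5000 + 0.5000 + 0.5000
  = 1.5000 bits
H(Y) = -[(5/8)·log₂(5/8) + (3/8)·log₂(3/8)]
  = 0.4238 + 0.5306
  = 0.9544 bits
H(X,Y) = -[(1/8)·log₂(1/8) + (1/8)·log₂(1/8) + (1/4)·log₂(1/4) + (1/4)·log₂(1/4) + (1/4)·log₂(1/4)]
  = 0.3750 + 0.3750 + 0.5000 + 0.5000 + 0.5000
  = 2.2500 bits

I(X;Y) = H(X) + H(Y) - H(X,Y)
  = 1.5000 + 0.9544 - 2.2500
  = 0.2044 bits

No. I(X;Y) = 0.2044 bits, which is ≤ 0.75 bits.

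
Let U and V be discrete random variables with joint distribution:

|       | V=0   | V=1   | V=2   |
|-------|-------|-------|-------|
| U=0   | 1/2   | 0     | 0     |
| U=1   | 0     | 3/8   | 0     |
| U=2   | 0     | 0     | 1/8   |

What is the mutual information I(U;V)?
Marginal P(U) (row sums):
  P(U=0) = 1/2 + 0 + 0 = 1/2
  P(U=1) = 0 + 3/8 + 0 = 3/8
  P(U=2) = 0 + 0 + 1/8 = 1/8
Marginal P(V) (column sums):
  P(V=0) = 1/2 + 0 + 0 = 1/2
  P(V=1) = 0 + 3/8 + 0 = 3/8
  P(V=2) = 0 + 0 + 1/8 = 1/8

H(U) = -[(1/2)·log₂(1/2) + (3/8)·log₂(3/8) + (1/8)·log₂(1/8)]
  = 0.5000 + 0.5306 + 0.3750
  = 1.4056 bits
H(V) = -[(1/2)·log₂(1/2) + (3/8)·log₂(3/8) + (1/8)·log₂(1/8)]
  = 0.5000 + 0.5306 + 0.3750
  = 1.4056 bits
H(U,V) = -[(1/2)·log₂(1/2) + (3/8)·log₂(3/8) + (1/8)·log₂(1/8)]
  = 0.5000 + 0.5306 + 0.3750
  = 1.4056 bits

I(U;V) = H(U) + H(V) - H(U,V)
  = 1.4056 + 1.4056 - 1.4056
  = 1.4056 bits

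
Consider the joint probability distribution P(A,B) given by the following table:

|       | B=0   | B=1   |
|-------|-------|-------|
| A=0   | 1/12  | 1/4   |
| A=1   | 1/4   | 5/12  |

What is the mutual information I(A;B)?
Marginal P(A) (row sums):
  P(A=0) = 1/12 + 1/4 = 1/3
  P(A=1) = 1/4 + 5/12 = 2/3
Marginal P(B) (column sums):
  P(B=0) = 1/12 + 1/4 = 1/3
  P(B=1) = 1/4 + 5/12 = 2/3

H(A) = -[(1/3)·log₂(1/3) + (2/3)·log₂(2/3)]
  = 0.5283 + 0.3900
  = 0.9183 bits
H(B) = -[(1/3)·log₂(1/3) + (2/3)·log₂(2/3)]
  = 0.5283 + 0.3900
  = 0.9183 bits
H(A,B) = -[(1/12)·log₂(1/12) + (1/4)·log₂(1/4) + (1/4)·log₂(1/4) + (5/12)·log₂(5/12)]
  = 0.2987 + 0.5000 + 0.5000 + 0.5263
  = 1.8250 bits

I(A;B) = H(A) + H(B) - H(A,B)
  = 0.9183 + 0.9183 - 1.8250
  = 0.0116 bits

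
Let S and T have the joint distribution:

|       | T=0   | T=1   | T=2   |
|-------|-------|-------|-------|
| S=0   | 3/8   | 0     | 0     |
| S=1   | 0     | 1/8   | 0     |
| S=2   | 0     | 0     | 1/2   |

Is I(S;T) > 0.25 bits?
Marginal P(S) (row sums):
  P(S=0) = 3/8 + 0 + 0 = 3/8
  P(S=1) = 0 + 1/8 + 0 = 1/8
  P(S=2) = 0 + 0 + 1/2 = 1/2
Marginal P(T) (column sums):
  P(T=0) = 3/8 + 0 + 0 = 3/8
  P(T=1) = 0 + 1/8 + 0 = 1/8
  P(T=2) = 0 + 0 + 1/2 = 1/2

H(S) = -[(3/8)·log₂(3/8) + (1/8)·log₂(1/8) + (1/2)·log₂(1/2)]
  = 0.5306 + 0.3750 + 0.5000
  = 1.4056 bits
H(T) = -[(3/8)·log₂(3/8) + (1/8)·log₂(1/8) + (1/2)·log₂(1/2)]
  = 0.5306 + 0.3750 + 0.5000
  = 1.4056 bits
H(S,T) = -[(3/8)·log₂(3/8) + (1/8)·log₂(1/8) + (1/2)·log₂(1/2)]
  = 0.5306 + 0.3750 + 0.5000
  = 1.4056 bits

I(S;T) = H(S) + H(T) - H(S,T)
  = 1.4056 + 1.4056 - 1.4056
  = 1.4056 bits

Yes. I(S;T) = 1.4056 bits, which is > 0.25 bits.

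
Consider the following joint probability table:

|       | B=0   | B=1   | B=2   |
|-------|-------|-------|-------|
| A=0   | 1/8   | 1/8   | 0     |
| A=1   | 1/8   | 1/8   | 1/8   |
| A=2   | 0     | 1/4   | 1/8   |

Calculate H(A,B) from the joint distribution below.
H(A,B) = -Σ P(A,B) log₂ P(A,B), summed over the non-zero cells:
H(A,B) = -[(1/8)·log₂(1/8) + (1/8)·log₂(1/8) + (1/8)·log₂(1/8) + (1/8)·log₂(1/8) + (1/8)·log₂(1/8) + (1/4)·log₂(1/4) + (1/8)·log₂(1/8)]
  = 0.3750 + 0.3750 + 0.3750 + 0.3750 + 0.3750 + 0.5000 + 0.3750
  = 2.7500 bits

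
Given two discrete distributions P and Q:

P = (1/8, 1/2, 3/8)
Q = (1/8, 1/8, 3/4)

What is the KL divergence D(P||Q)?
D(P||Q) = Σ P(i) log₂(P(i)/Q(i))
  i=0: (1/8) × log₂((1/8)/(1/8)) = (1/8) × log₂(1) = 0.0000
  i=1: (1/2) × log₂((1/2)/(1/8)) = (1/2) × log₂(4) = 1.0000
  i=2: (3/8) × log₂((3/8)/(3/4)) = (3/8) × log₂(1/2) = -0.3750
D(P||Q) = 0.0000 + 1.0000 - 0.3750
  = 0.6250 bits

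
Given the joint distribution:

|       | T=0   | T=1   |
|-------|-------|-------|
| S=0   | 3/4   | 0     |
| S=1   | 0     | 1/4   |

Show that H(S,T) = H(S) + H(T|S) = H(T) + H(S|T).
Marginal P(S) (row sums):
  P(S=0) = 3/4 + 0 = 3/4
  P(S=1) = 0 + 1/4 = 1/4
Marginal P(T) (column sums):
  P(T=0) = 3/4 + 0 = 3/4
  P(T=1) = 0 + 1/4 = 1/4

Decomposition 1: H(S) + H(T|S)
H(S) = -[(3/4)·log₂(3/4) + (1/4)·log₂(1/4)]
  = 0.3113 + 0.5000
  = 0.8113 bits
H(T|S) = -Σ P(S,T)·log₂ P(T|S), where P(T|S) = P(S,T) / P(S)
  (cells with P(S,T) = 0 contribute 0)
  (S=0,T=0): P(T|S) = (3/4)/(3/4) = 1;  -(3/4)·log₂(1) = 0.0000
  (S=1,T=1): P(T|S) = (1/4)/(1/4) = 1;  -(1/4)·log₂(1) = 0.0000
H(T|S) = 0.0000 + 0.0000
  = 0.0000 bits
H(S) + H(T|S) = 0.8113 + 0.0000 = 0.8113 bits

Decomposition 2: H(T) + H(S|T)
H(T) = -[(3/4)·log₂(3/4) + (1/4)·log₂(1/4)]
  = 0.3113 + 0.5000
  = 0.8113 bits
H(S|T) = -Σ P(S,T)·log₂ P(S|T), where P(S|T) = P(S,T) / P(T)
  (cells with P(S,T) = 0 contribute 0)
  (S=0,T=0): P(S|T) = (3/4)/(3/4) = 1;  -(3/4)·log₂(1) = 0.0000
  (S=1,T=1): P(S|T) = (1/4)/(1/4) = 1;  -(1/4)·log₂(1) = 0.0000
H(S|T) = 0.0000 + 0.0000
  = 0.0000 bits
H(T) + H(S|T) = 0.8113 + 0.0000 = 0.8113 bits

Direct computation of the joint entropy:
H(S,T) = -[(3/4)·log₂(3/4) + (1/4)·log₂(1/4)]
  = 0.3113 + 0.5000
  = 0.8113 bits

All three agree: H(S,T) = 0.8113 bits ✓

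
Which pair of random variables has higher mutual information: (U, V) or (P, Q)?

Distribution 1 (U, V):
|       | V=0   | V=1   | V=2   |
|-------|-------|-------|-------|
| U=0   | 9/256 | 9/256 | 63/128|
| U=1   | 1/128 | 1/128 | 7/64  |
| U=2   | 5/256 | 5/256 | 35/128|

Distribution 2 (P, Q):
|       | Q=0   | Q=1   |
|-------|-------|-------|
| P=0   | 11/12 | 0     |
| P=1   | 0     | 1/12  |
Distribution 1 (U, V):
Marginal P(U) (row sums):
  P(U=0) = 9/256 + 9/256 + 63/128 = 9/16
  P(U=1) = 1/128 + 1/128 + 7/64 = 1/8
  P(U=2) = 5/256 + 5/256 + 35/128 = 5/16
Marginal P(V) (column sums):
  P(V=0) = 9/256 + 1/128 + 5/256 = 1/16
  P(V=1) = 9/256 + 1/128 + 5/256 = 1/16
  P(V=2) = 63/128 + 7/64 + 35/128 = 7/8

H(U) = -[(9/16)·log₂(9/16) + (1/8)·log₂(1/8) + (5/16)·log₂(5/16)]
  = 0.4669 + 0.3750 + 0.5244
  = 1.3663 bits
H(V) = -[(1/16)·log₂(1/16) + (1/16)·log₂(1/16) + (7/8)·log₂(7/8)]
  = 0.2500 + 0.2500 + 0.1686
  = 0.6686 bits
H(U,V) = -[(9/256)·log₂(9/256) + (9/256)·log₂(9/256) + (63/128)·log₂(63/128) + (1/128)·log₂(1/128) + (1/128)·log₂(1/128) + (7/64)·log₂(7/64) + (5/256)·log₂(5/256) + (5/256)·log₂(5/256) + (35/128)·log₂(35/128)]
  = 0.1698 + 0.1698 + 0.5034 + 0.0547 + 0.0547 + 0.3492 + 0.1109 + 0.1109 + 0.5115
  = 2.0349 bits

I(U;V) = H(U) + H(V) - H(U,V)
  = 1.3663 + 0.6686 - 2.0349
  = 0.0000 bits

Distribution 2 (P, Q):
Marginal P(P) (row sums):
  P(P=0) = 11/12 + 0 = 11/12
  P(P=1) = 0 + 1/12 = 1/12
Marginal P(Q) (column sums):
  P(Q=0) = 11/12 + 0 = 11/12
  P(Q=1) = 0 + 1/12 = 1/12

H(P) = -[(11/12)·log₂(11/12) + (1/12)·log₂(1/12)]
  = 0.1151 + 0.2987
  = 0.4138 bits
H(Q) = -[(11/12)·log₂(11/12) + (1/12)·log₂(1/12)]
  = 0.1151 + 0.2987
  = 0.4138 bits
H(P,Q) = -[(11/12)·log₂(11/12) + (1/12)·log₂(1/12)]
  = 0.1151 + 0.2987
  = 0.4138 bits

I(P;Q) = H(P) + H(Q) - H(P,Q)
  = 0.4138 + 0.4138 - 0.4138
  = 0.4138 bits

I(P;Q) = 0.4138 bits > I(U;V) = 0.0000 bits, so (P, Q) has the higher mutual information (stronger dependence).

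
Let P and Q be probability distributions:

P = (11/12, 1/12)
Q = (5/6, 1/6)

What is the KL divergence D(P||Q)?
D(P||Q) = Σ P(i) log₂(P(i)/Q(i))
  i=0: (11/12) × log₂((11/12)/(5/6)) = (11/12) × log₂(11/10) = 0.1260
  i=1: (1/12) × log₂((1/12)/(1/6)) = (1/12) × log₂(1/2) = -0.0833
D(P||Q) = 0.1260 - 0.0833
  = 0.0427 bits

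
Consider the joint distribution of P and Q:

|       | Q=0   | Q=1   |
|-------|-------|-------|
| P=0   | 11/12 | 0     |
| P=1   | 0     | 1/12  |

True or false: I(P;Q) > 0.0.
Marginal P(P) (row sums):
  P(P=0) = 11/12 + 0 = 11/12
  P(P=1) = 0 + 1/12 = 1/12
Marginal P(Q) (column sums):
  P(Q=0) = 11/12 + 0 = 11/12
  P(Q=1) = 0 + 1/12 = 1/12

H(P) = -[(11/12)·log₂(11/12) + (1/12)·log₂(1/12)]
  = 0.1151 + 0.2987
  = 0.4138 bits
H(Q) = -[(11/12)·log₂(11/12) + (1/12)·log₂(1/12)]
  = 0.1151 + 0.2987
  = 0.4138 bits
H(P,Q) = -[(11/12)·log₂(11/12) + (1/12)·log₂(1/12)]
  = 0.1151 + 0.2987
  = 0.4138 bits

I(P;Q) = H(P) + H(Q) - H(P,Q)
  = 0.4138 + 0.4138 - 0.4138
  = 0.4138 bits

True. I(P;Q) = 0.4138 bits, which is > 0.0 bits.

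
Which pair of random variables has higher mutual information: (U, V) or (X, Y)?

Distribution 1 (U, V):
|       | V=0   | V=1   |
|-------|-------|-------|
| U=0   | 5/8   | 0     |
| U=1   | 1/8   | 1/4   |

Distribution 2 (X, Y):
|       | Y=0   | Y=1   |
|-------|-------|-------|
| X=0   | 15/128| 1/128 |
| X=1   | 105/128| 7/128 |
Distribution 1 (U, V):
Marginal P(U) (row sums):
  P(U=0) = 5/8 + 0 = 5/8
  P(U=1) = 1/8 + 1/4 = 3/8
Marginal P(V) (column sums):
  P(V=0) = 5/8 + 1/8 = 3/4
  P(V=1) = 0 + 1/4 = 1/4

H(U) = -[(5/8)·log₂(5/8) + (3/8)·log₂(3/8)]
  = 0.4238 + 0.5306
  = 0.9544 bits
H(V) = -[(3/4)·log₂(3/4) + (1/4)·log₂(1/4)]
  = 0.3113 + 0.5000
  = 0.8113 bits
H(U,V) = -[(5/8)·log₂(5/8) + (1/8)·log₂(1/8) + (1/4)·log₂(1/4)]
  = 0.4238 + 0.3750 + 0.5000
  = 1.2988 bits

I(U;V) = H(U) + H(V) - H(U,V)
  = 0.9544 + 0.8113 - 1.2988
  = 0.4669 bits

Distribution 2 (X, Y):
Marginal P(X) (row sums):
  P(X=0) = 15/128 + 1/128 = 1/8
  P(X=1) = 105/128 + 7/128 = 7/8
Marginal P(Y) (column sums):
  P(Y=0) = 15/128 + 105/128 = 15/16
  P(Y=1) = 1/128 + 7/128 = 1/16

H(X) = -[(1/8)·log₂(1/8) + (7/8)·log₂(7/8)]
  = 0.3750 + 0.1686
  = 0.5436 bits
H(Y) = -[(15/16)·log₂(15/16) + (1/16)·log₂(1/16)]
  = 0.0873 + 0.2500
  = 0.3373 bits
H(X,Y) = -[(15/128)·log₂(15/128) + (1/128)·log₂(1/128) + (105/128)·log₂(105/128) + (7/128)·log₂(7/128)]
  = 0.3625 + 0.0547 + 0.2344 + 0.2293
  = 0.8809 bits

I(X;Y) = H(X) + H(Y) - H(X,Y)
  = 0.5436 + 0.3373 - 0.8809
  = 0.0000 bits

I(U;V) = 0.4669 bits > I(X;Y) = 0.0000 bits, so (U, V) has the higher mutual information (stronger dependence).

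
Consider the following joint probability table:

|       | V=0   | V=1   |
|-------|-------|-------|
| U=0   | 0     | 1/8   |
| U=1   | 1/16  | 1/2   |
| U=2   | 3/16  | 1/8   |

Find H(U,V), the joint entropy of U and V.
H(U,V) = -Σ P(U,V) log₂ P(U,V), summed over the non-zero cells:
H(U,V) = -[(1/8)·log₂(1/8) + (1/16)·log₂(1/16) + (1/2)·log₂(1/2) + (3/16)·log₂(3/16) + (1/8)·log₂(1/8)]
  = 0.3750 + 0.2500 + 0.5000 + 0.4528 + 0.3750
  = 1.9528 bits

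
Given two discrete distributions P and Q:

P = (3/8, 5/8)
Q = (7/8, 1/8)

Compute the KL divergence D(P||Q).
D(P||Q) = Σ P(i) log₂(P(i)/Q(i))
  i=0: (3/8) × log₂((3/8)/(7/8)) = (3/8) × log₂(3/7) = -0.4584
  i=1: (5/8) × log₂((5/8)/(1/8)) = (5/8) × log₂(5) = 1.4512
D(P||Q) = -0.4584 + 1.4512
  = 0.9928 bits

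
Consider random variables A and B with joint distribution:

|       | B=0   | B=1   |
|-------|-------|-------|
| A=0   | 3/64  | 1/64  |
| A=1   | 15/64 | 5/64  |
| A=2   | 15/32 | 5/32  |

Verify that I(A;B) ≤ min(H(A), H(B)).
Marginal P(A) (row sums):
  P(A=0) = 3/64 + 1/64 = 1/16
  P(A=1) = 15/64 + 5/64 = 5/16
  P(A=2) = 15/32 + 5/32 = 5/8
Marginal P(B) (column sums):
  P(B=0) = 3/64 + 15/64 + 15/32 = 3/4
  P(B=1) = 1/64 + 5/64 + 5/32 = 1/4

H(A) = -[(1/16)·log₂(1/16) + (5/16)·log₂(5/16) + (5/8)·log₂(5/8)]
  = 0.2500 + 0.5244 + 0.4238
  = 1.1982 bits
H(B) = -[(3/4)·log₂(3/4) + (1/4)·log₂(1/4)]
  = 0.3113 + 0.5000
  = 0.8113 bits
H(A,B) = -[(3/64)·log₂(3/64) + (1/64)·log₂(1/64) + (15/64)·log₂(15/64) + (5/64)·log₂(5/64) + (15/32)·log₂(15/32) + (5/32)·log₂(5/32)]
  = 0.2070 + 0.0938 + 0.4906 + 0.2873 + 0.5124 + 0.4184
  = 2.0095 bits

I(A;B) = H(A) + H(B) - H(A,B)
  = 1.1982 + 0.8113 - 2.0095
  = 0.0000 bits

min(H(A), H(B)) = min(1.1982, 0.8113) = 0.8113 bits
Since 0.0000 ≤ 0.8113, the bound is satisfied ✓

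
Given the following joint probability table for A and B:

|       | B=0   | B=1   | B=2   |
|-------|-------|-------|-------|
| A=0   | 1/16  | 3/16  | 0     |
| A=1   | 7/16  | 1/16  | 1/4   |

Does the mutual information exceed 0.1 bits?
Marginal P(A) (row sums):
  P(A=0) = 1/16 + 3/16 + 0 = 1/4
  P(A=1) = 7/16 + 1/16 + 1/4 = 3/4
Marginal P(B) (column sums):
  P(B=0) = 1/16 + 7/16 = 1/2
  P(B=1) = 3/16 + 1/16 = 1/4
  P(B=2) = 0 + 1/4 = 1/4

H(A) = -[(1/4)·log₂(1/4) + (3/4)·log₂(3/4)]
  = 0.5000 + 0.3113
  = 0.8113 bits
H(B) = -[(1/2)·log₂(1/2) + (1/4)·log₂(1/4) + (1/4)·log₂(1/4)]
  = 0.5000 + 0.5000 + 0.5000
  = 1.5000 bits
H(A,B) = -[(1/16)·log₂(1/16) + (3/16)·log₂(3/16) + (7/16)·log₂(7/16) + (1/16)·log₂(1/16) + (1/4)·log₂(1/4)]
  = 0.2500 + 0.4528 + 0.5218 + 0.2500 + 0.5000
  = 1.9746 bits

I(A;B) = H(A) + H(B) - H(A,B)
  = 0.8113 + 1.5000 - 1.9746
  = 0.3367 bits

Yes. I(A;B) = 0.3367 bits, which is > 0.1 bits.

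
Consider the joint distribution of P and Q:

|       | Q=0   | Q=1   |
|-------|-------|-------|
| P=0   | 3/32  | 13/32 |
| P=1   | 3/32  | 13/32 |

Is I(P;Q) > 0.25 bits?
Marginal P(P) (row sums):
  P(P=0) = 3/32 + 13/32 = 1/2
  P(P=1) = 3/32 + 13/32 = 1/2
Marginal P(Q) (column sums):
  P(Q=0) = 3/32 + 3/32 = 3/16
  P(Q=1) = 13/32 + 13/32 = 13/16

H(P) = -[(1/2)·log₂(1/2) + (1/2)·log₂(1/2)]
  = 0.5000 + 0.5000
  = 1.0000 bits
H(Q) = -[(3/16)·log₂(3/16) + (13/16)·log₂(13/16)]
  = 0.4528 + 0.2434
  = 0.6962 bits
H(P,Q) = -[(3/32)·log₂(3/32) + (13/32)·log₂(13/32) + (3/32)·log₂(3/32) + (13/32)·log₂(13/32)]
  = 0.3202 + 0.5279 + 0.3202 + 0.5279
  = 1.6962 bits

I(P;Q) = H(P) + H(Q) - H(P,Q)
  = 1.0000 + 0.6962 - 1.6962
  = 0.0000 bits

No. I(P;Q) = 0.0000 bits, which is ≤ 0.25 bits.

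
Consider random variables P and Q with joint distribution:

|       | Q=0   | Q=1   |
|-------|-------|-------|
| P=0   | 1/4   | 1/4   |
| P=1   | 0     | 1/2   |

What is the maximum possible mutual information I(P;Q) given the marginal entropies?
The upper bound on mutual information is I(P;Q) ≤ min(H(P), H(Q)).

Marginal P(P) (row sums):
  P(P=0) = 1/4 + 1/4 = 1/2
  P(P=1) = 0 + 1/2 = 1/2
Marginal P(Q) (column sums):
  P(Q=0) = 1/4 + 0 = 1/4
  P(Q=1) = 1/4 + 1/2 = 3/4

H(P) = -[(1/2)·log₂(1/2) + (1/2)·log₂(1/2)]
  = 0.5000 + 0.5000
  = 1.0000 bits
H(Q) = -[(1/4)·log₂(1/4) + (3/4)·log₂(3/4)]
  = 0.5000 + 0.3113
  = 0.8113 bits

Maximum possible I(P;Q) = min(1.0000, 0.8113) = 0.8113 bits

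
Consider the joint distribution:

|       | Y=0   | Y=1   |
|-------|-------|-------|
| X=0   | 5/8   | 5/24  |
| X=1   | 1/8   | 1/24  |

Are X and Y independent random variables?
Marginal P(X) (row sums):
  P(X=0) = 5/8 + 5/24 = 5/6
  P(X=1) = 1/8 + 1/24 = 1/6
Marginal P(Y) (column sums):
  P(Y=0) = 5/8 + 1/8 = 3/4
  P(Y=1) = 5/24 + 1/24 = 1/4

X and Y are independent iff P(X=i,Y=j) = P(X=i)·P(Y=j) for every cell.
  P(X=0)·P(Y=0) = 5/6 × 3/4 = 5/8 = P(X=0,Y=0) ✓
  P(X=0)·P(Y=1) = 5/6 × 1/4 = 5/24 = P(X=0,Y=1) ✓
  P(X=1)·P(Y=0) = 1/6 × 3/4 = 1/8 = P(X=1,Y=0) ✓
  P(X=1)·P(Y=1) = 1/6 × 1/4 = 1/24 = P(X=1,Y=1) ✓

Yes, X and Y are independent: every cell factors, so I(X;Y) = 0 bits.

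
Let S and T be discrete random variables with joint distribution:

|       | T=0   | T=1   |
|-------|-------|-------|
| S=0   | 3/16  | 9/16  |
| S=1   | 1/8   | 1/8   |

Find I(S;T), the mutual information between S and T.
Marginal P(S) (row sums):
  P(S=0) = 3/16 + 9/16 = 3/4
  P(S=1) = 1/8 + 1/8 = 1/4
Marginal P(T) (column sums):
  P(T=0) = 3/16 + 1/8 = 5/16
  P(T=1) = 9/16 + 1/8 = 11/16

H(S) = -[(3/4)·log₂(3/4) + (1/4)·log₂(1/4)]
  = 0.3113 + 0.5000
  = 0.8113 bits
H(T) = -[(5/16)·log₂(5/16) + (11/16)·log₂(11/16)]
  = 0.5244 + 0.3716
  = 0.8960 bits
H(S,T) = -[(3/16)·log₂(3/16) + (9/16)·log₂(9/16) + (1/8)·log₂(1/8) + (1/8)·log₂(1/8)]
  = 0.4528 + 0.4669 + 0.3750 + 0.3750
  = 1.6697 bits

I(S;T) = H(S) + H(T) - H(S,T)
  = 0.8113 + 0.8960 - 1.6697
  = 0.0376 bits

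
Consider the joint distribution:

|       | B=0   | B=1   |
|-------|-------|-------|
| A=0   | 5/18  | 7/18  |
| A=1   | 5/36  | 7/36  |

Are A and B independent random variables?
Marginal P(A) (row sums):
  P(A=0) = 5/18 + 7/18 = 2/3
  P(A=1) = 5/36 + 7/36 = 1/3
Marginal P(B) (column sums):
  P(B=0) = 5/18 + 5/36 = 5/12
  P(B=1) = 7/18 + 7/36 = 7/12

A and B are independent iff P(A=i,B=j) = P(A=i)·P(B=j) for every cell.
  P(A=0)·P(B=0) = 2/3 × 5/12 = 5/18 = P(A=0,B=0) ✓
  P(A=0)·P(B=1) = 2/3 × 7/12 = 7/18 = P(A=0,B=1) ✓
  P(A=1)·P(B=0) = 1/3 × 5/12 = 5/36 = P(A=1,B=0) ✓
  P(A=1)·P(B=1) = 1/3 × 7/12 = 7/36 = P(A=1,B=1) ✓

Yes, A and B are independent: every cell factors, so I(A;B) = 0 bits.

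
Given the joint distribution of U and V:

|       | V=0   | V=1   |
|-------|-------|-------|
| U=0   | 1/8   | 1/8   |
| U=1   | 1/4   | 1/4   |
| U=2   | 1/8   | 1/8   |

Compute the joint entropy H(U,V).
H(U,V) = -Σ P(U,V) log₂ P(U,V), summed over the non-zero cells:
H(U,V) = -[(1/8)·log₂(1/8) + (1/8)·log₂(1/8) + (1/4)·log₂(1/4) + (1/4)·log₂(1/4) + (1/8)·log₂(1/8) + (1/8)·log₂(1/8)]
  = 0.3750 + 0.3750 + 0.5000 + 0.5000 + 0.3750 + 0.3750
  = 2.5000 bits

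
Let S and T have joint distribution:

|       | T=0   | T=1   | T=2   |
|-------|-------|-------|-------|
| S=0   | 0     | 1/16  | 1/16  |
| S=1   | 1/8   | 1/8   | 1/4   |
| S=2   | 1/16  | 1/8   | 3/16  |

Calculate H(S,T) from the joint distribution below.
H(S,T) = -Σ P(S,T) log₂ P(S,T), summed over the non-zero cells:
H(S,T) = -[(1/16)·log₂(1/16) + (1/16)·log₂(1/16) + (1/8)·log₂(1/8) + (1/8)·log₂(1/8) + (1/4)·log₂(1/4) + (1/16)·log₂(1/16) + (1/8)·log₂(1/8) + (3/16)·log₂(3/16)]
  = 0.2500 + 0.2500 + 0.3750 + 0.3750 + 0.5000 + 0.2500 + 0.3750 + 0.4528
  = 2.8278 bits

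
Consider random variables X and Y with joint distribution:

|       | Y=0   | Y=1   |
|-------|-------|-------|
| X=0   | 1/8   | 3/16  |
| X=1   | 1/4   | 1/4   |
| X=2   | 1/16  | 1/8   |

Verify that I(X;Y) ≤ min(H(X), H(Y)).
Marginal P(X) (row sums):
  P(X=0) = 1/8 + 3/16 = 5/16
  P(X=1) = 1/4 + 1/4 = 1/2
  P(X=2) = 1/16 + 1/8 = 3/16
Marginal P(Y) (column sums):
  P(Y=0) = 1/8 + 1/4 + 1/16 = 7/16
  P(Y=1) = 3/16 + 1/4 + 1/8 = 9/16

H(X) = -[(5/16)·log₂(5/16) + (1/2)·log₂(1/2) + (3/16)·log₂(3/16)]
  = 0.5244 + 0.5000 + 0.4528
  = 1.4772 bits
H(Y) = -[(7/16)·log₂(7/16) + (9/16)·log₂(9/16)]
  = 0.5218 + 0.4669
  = 0.9887 bits
H(X,Y) = -[(1/8)·log₂(1/8) + (3/16)·log₂(3/16) + (1/4)·log₂(1/4) + (1/4)·log₂(1/4) + (1/16)·log₂(1/16) + (1/8)·log₂(1/8)]
  = 0.3750 + 0.4528 + 0.5000 + 0.5000 + 0.2500 + 0.3750
  = 2.4528 bits

I(X;Y) = H(X) + H(Y) - H(X,Y)
  = 1.4772 + 0.9887 - 2.4528
  = 0.0131 bits

min(H(X), H(Y)) = min(1.4772, 0.9887) = 0.9887 bits
Since 0.0131 ≤ 0.9887, the bound is satisfied ✓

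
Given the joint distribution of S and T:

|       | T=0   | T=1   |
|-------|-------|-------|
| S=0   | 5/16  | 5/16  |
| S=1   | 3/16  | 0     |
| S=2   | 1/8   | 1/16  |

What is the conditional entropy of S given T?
Marginal P(T) (column sums):
  P(T=0) = 5/16 + 3/16 + 1/8 = 5/8
  P(T=1) = 5/16 + 0 + 1/16 = 3/8

H(S|T) = -Σ P(S,T)·log₂ P(S|T), where P(S|T) = P(S,T) / P(T)
  (cells with P(S,T) = 0 contribute 0)
  (S=0,T=0): P(S|T) = (5/16)/(5/8) = 1/2;  -(5/16)·log₂(1/2) = 0.3125
  (S=0,T=1): P(S|T) = (5/16)/(3/8) = 5/6;  -(5/16)·log₂(5/6) = 0.0822
  (S=1,T=0): P(S|T) = (3/16)/(5/8) = 3/10;  -(3/16)·log₂(3/10) = 0.3257
  (S=2,T=0): P(S|T) = (1/8)/(5/8) = 1/5;  -(1/8)·log₂(1/5) = 0.2902
  (S=2,T=1): P(S|T) = (1/16)/(3/8) = 1/6;  -(1/16)·log₂(1/6) = 0.1616
H(S|T) = 0.3125 + 0.0822 + 0.3257 + 0.2902 + 0.1616
  = 1.1722 bits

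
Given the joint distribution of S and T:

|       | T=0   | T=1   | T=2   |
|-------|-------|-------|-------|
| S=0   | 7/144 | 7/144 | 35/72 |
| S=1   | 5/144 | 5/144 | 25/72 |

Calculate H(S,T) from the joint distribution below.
H(S,T) = -Σ P(S,T) log₂ P(S,T), summed over the non-zero cells:
H(S,T) = -[(7/144)·log₂(7/144) + (7/144)·log₂(7/144) + (35/72)·log₂(35/72) + (5/144)·log₂(5/144) + (5/144)·log₂(5/144) + (25/72)·log₂(25/72)]
  = 0.2121 + 0.2121 + 0.5059 + 0.1683 + 0.1683 + 0.5299
  = 1.7966 bits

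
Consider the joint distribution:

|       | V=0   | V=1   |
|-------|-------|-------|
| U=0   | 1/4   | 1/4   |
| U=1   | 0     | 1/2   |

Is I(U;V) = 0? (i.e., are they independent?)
Marginal P(U) (row sums):
  P(U=0) = 1/4 + 1/4 = 1/2
  P(U=1) = 0 + 1/2 = 1/2
Marginal P(V) (column sums):
  P(V=0) = 1/4 + 0 = 1/4
  P(V=1) = 1/4 + 1/2 = 3/4

U and V are independent iff P(U=i,V=j) = P(U=i)·P(V=j) for every cell.
  P(U=0)·P(V=0) = 1/2 × 1/4 = 1/8, but P(U=0,V=0) = 1/4 ✗

No, U and V are not independent. Quantitatively, I(U;V) > 0:

H(U) = -[(1/2)·log₂(1/2) + (1/2)·log₂(1/2)]
  = 0.5000 + 0.5000
  = 1.0000 bits
H(V) = -[(1/4)·log₂(1/4) + (3/4)·log₂(3/4)]
  = 0.5000 + 0.3113
  = 0.8113 bits
H(U,V) = -[(1/4)·log₂(1/4) + (1/4)·log₂(1/4) + (1/2)·log₂(1/2)]
  = 0.5000 + 0.5000 + 0.5000
  = 1.5000 bits
I(U;V) = H(U) + H(V) - H(U,V) = 1.0000 + 0.8113 - 1.5000 = 0.3113 bits > 0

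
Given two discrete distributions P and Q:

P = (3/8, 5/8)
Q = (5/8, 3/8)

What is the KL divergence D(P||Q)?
D(P||Q) = Σ P(i) log₂(P(i)/Q(i))
  i=0: (3/8) × log₂((3/8)/(5/8)) = (3/8) × log₂(3/5) = -0.2764
  i=1: (5/8) × log₂((5/8)/(3/8)) = (5/8) × log₂(5/3) = 0.4606
D(P||Q) = -0.2764 + 0.4606
  = 0.1842 bits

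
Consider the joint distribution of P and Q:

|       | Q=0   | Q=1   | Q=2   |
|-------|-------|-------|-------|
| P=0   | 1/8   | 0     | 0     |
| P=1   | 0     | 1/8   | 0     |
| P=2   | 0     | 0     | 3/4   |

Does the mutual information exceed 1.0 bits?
Marginal P(P) (row sums):
  P(P=0) = 1/8 + 0 + 0 = 1/8
  P(P=1) = 0 + 1/8 + 0 = 1/8
  P(P=2) = 0 + 0 + 3/4 = 3/4
Marginal P(Q) (column sums):
  P(Q=0) = 1/8 + 0 + 0 = 1/8
  P(Q=1) = 0 + 1/8 + 0 = 1/8
  P(Q=2) = 0 + 0 + 3/4 = 3/4

H(P) = -[(1/8)·log₂(1/8) + (1/8)·log₂(1/8) + (3/4)·log₂(3/4)]
  = 0.3750 + 0.3750 + 0.3113
  = 1.0613 bits
H(Q) = -[(1/8)·log₂(1/8) + (1/8)·log₂(1/8) + (3/4)·log₂(3/4)]
  = 0.3750 + 0.3750 + 0.3113
  = 1.0613 bits
H(P,Q) = -[(1/8)·log₂(1/8) + (1/8)·log₂(1/8) + (3/4)·log₂(3/4)]
  = 0.3750 + 0.3750 + 0.3113
  = 1.0613 bits

I(P;Q) = H(P) + H(Q) - H(P,Q)
  = 1.0613 + 1.0613 - 1.0613
  = 1.0613 bits

Yes. I(P;Q) = 1.0613 bits, which is > 1.0 bits.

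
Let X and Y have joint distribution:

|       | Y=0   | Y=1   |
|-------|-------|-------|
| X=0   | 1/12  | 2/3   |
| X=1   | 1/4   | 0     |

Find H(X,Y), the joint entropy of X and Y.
H(X,Y) = -Σ P(X,Y) log₂ P(X,Y), summed over the non-zero cells:
H(X,Y) = -[(1/12)·log₂(1/12) + (2/3)·log₂(2/3) + (1/4)·log₂(1/4)]
  = 0.2987 + 0.3900 + 0.5000
  = 1.1887 bits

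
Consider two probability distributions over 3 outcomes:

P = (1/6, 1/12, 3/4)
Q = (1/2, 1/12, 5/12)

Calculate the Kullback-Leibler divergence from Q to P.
D(P||Q) = Σ P(i) log₂(P(i)/Q(i))
  i=0: (1/6) × log₂((1/6)/(1/2)) = (1/6) × log₂(1/3) = -0.2642
  i=1: (1/12) × log₂((1/12)/(1/12)) = (1/12) × log₂(1) = 0.0000
  i=2: (3/4) × log₂((3/4)/(5/12)) = (3/4) × log₂(9/5) = 0.6360
D(P||Q) = -0.2642 + 0.0000 + 0.6360
  = 0.3718 bits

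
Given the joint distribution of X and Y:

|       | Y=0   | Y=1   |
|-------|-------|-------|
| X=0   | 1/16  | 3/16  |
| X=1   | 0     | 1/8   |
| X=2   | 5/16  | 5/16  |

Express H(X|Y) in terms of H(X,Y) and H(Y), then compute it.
H(X|Y) = H(X,Y) - H(Y)

Marginal P(Y) (column sums):
  P(Y=0) = 1/16 + 0 + 5/16 = 3/8
  P(Y=1) = 3/16 + 1/8 + 5/16 = 5/8

H(X,Y) = -[(1/16)·log₂(1/16) + (3/16)·log₂(3/16) + (1/8)·log₂(1/8) + (5/16)·log₂(5/16) + (5/16)·log₂(5/16)]
  = 0.2500 + 0.4528 + 0.3750 + 0.5244 + 0.5244
  = 2.1266 bits
H(Y) = -[(3/8)·log₂(3/8) + (5/8)·log₂(5/8)]
  = 0.5306 + 0.4238
  = 0.9544 bits

H(X|Y) = 2.1266 - 0.9544 = 1.1722 bits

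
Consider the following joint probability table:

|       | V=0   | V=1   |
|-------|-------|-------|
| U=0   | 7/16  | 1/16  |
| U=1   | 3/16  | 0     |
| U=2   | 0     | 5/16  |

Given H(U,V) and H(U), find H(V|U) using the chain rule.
From the chain rule: H(U,V) = H(U) + H(V|U)
Therefore: H(V|U) = H(U,V) - H(U)

H(U,V) = -[(7/16)·log₂(7/16) + (1/16)·log₂(1/16) + (3/16)·log₂(3/16) + (5/16)·log₂(5/16)]
  = 0.5218 + 0.2500 + 0.4528 + 0.5244
  = 1.7490 bits
Marginal P(U) (row sums):
  P(U=0) = 7/16 + 1/16 = 1/2
  P(U=1) = 3/16 + 0 = 3/16
  P(U=2) = 0 + 5/16 = 5/16
H(U) = -[(1/2)·log₂(1/2) + (3/16)·log₂(3/16) + (5/16)·log₂(5/16)]
  = 0.5000 + 0.4528 + 0.5244
  = 1.4772 bits

H(V|U) = 1.7490 - 1.4772 = 0.2718 bits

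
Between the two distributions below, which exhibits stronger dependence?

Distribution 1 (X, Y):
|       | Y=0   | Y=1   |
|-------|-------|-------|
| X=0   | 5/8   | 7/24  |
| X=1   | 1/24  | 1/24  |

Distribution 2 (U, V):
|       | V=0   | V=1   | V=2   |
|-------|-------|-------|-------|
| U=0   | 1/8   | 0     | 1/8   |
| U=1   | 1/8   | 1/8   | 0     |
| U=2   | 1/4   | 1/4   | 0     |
Distribution 1 (X, Y):
Marginal P(X) (row sums):
  P(X=0) = 5/8 + 7/24 = 11/12
  P(X=1) = 1/24 + 1/24 = 1/12
Marginal P(Y) (column sums):
  P(Y=0) = 5/8 + 1/24 = 2/3
  P(Y=1) = 7/24 + 1/24 = 1/3

H(X) = -[(11/12)·log₂(11/12) + (1/12)·log₂(1/12)]
  = 0.1151 + 0.2987
  = 0.4138 bits
H(Y) = -[(2/3)·log₂(2/3) + (1/3)·log₂(1/3)]
  = 0.3900 + 0.5283
  = 0.9183 bits
H(X,Y) = -[(5/8)·log₂(5/8) + (7/24)·log₂(7/24) + (1/24)·log₂(1/24) + (1/24)·log₂(1/24)]
  = 0.4238 + 0.5185 + 0.1910 + 0.1910
  = 1.3243 bits

I(X;Y) = H(X) + H(Y) - H(X,Y)
  = 0.4138 + 0.9183 - 1.3243
  = 0.0078 bits

Distribution 2 (U, V):
Marginal P(U) (row sums):
  P(U=0) = 1/8 + 0 + 1/8 = 1/4
  P(U=1) = 1/8 + 1/8 + 0 = 1/4
  P(U=2) = 1/4 + 1/4 + 0 = 1/2
Marginal P(V) (column sums):
  P(V=0) = 1/8 + 1/8 + 1/4 = 1/2
  P(V=1) = 0 + 1/8 + 1/4 = 3/8
  P(V=2) = 1/8 + 0 + 0 = 1/8

H(U) = -[(1/4)·log₂(1/4) + (1/4)·log₂(1/4) + (1/2)·log₂(1/2)]
  = 0.5000 + 0.5000 + 0.5000
  = 1.5000 bits
H(V) = -[(1/2)·log₂(1/2) + (3/8)·log₂(3/8) + (1/8)·log₂(1/8)]
  = 0.5000 + 0.5306 + 0.3750
  = 1.4056 bits
H(U,V) = -[(1/8)·log₂(1/8) + (1/8)·log₂(1/8) + (1/8)·log₂(1/8) + (1/8)·log₂(1/8) + (1/4)·log₂(1/4) + (1/4)·log₂(1/4)]
  = 0.3750 + 0.3750 + 0.3750 + 0.3750 + 0.5000 + 0.5000
  = 2.5000 bits

I(U;V) = H(U) + H(V) - H(U,V)
  = 1.5000 + 1.4056 - 2.5000
  = 0.4056 bits

I(U;V) = 0.4056 bits > I(X;Y) = 0.0078 bits, so (U, V) has the higher mutual information (stronger dependence).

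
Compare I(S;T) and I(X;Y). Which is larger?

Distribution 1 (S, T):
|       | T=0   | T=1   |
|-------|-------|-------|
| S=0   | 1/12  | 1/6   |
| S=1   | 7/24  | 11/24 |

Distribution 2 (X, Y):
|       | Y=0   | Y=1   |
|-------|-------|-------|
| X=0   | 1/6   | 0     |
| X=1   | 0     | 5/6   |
Distribution 1 (S, T):
Marginal P(S) (row sums):
  P(S=0) = 1/12 + 1/6 = 1/4
  P(S=1) = 7/24 + 11/24 = 3/4
Marginal P(T) (column sums):
  P(T=0) = 1/12 + 7/24 = 3/8
  P(T=1) = 1/6 + 11/24 = 5/8

H(S) = -[(1/4)·log₂(1/4) + (3/4)·log₂(3/4)]
  = 0.5000 + 0.3113
  = 0.8113 bits
H(T) = -[(3/8)·log₂(3/8) + (5/8)·log₂(5/8)]
  = 0.5306 + 0.4238
  = 0.9544 bits
H(S,T) = -[(1/12)·log₂(1/12) + (1/6)·log₂(1/6) + (7/24)·log₂(7/24) + (11/24)·log₂(11/24)]
  = 0.2987 + 0.4308 + 0.5185 + 0.5159
  = 1.7639 bits

I(S;T) = H(S) + H(T) - H(S,T)
  = 0.8113 + 0.9544 - 1.7639
  = 0.0018 bits

Distribution 2 (X, Y):
Marginal P(X) (row sums):
  P(X=0) = 1/6 + 0 = 1/6
  P(X=1) = 0 + 5/6 = 5/6
Marginal P(Y) (column sums):
  P(Y=0) = 1/6 + 0 = 1/6
  P(Y=1) = 0 + 5/6 = 5/6

H(X) = -[(1/6)·log₂(1/6) + (5/6)·log₂(5/6)]
  = 0.4308 + 0.2192
  = 0.6500 bits
H(Y) = -[(1/6)·log₂(1/6) + (5/6)·log₂(5/6)]
  = 0.4308 + 0.2192
  = 0.6500 bits
H(X,Y) = -[(1/6)·log₂(1/6) + (5/6)·log₂(5/6)]
  = 0.4308 + 0.2192
  = 0.6500 bits

I(X;Y) = H(X) + H(Y) - H(X,Y)
  = 0.6500 + 0.6500 - 0.6500
  = 0.6500 bits

I(X;Y) = 0.6500 bits > I(S;T) = 0.0018 bits, so (X, Y) has the higher mutual information (stronger dependence).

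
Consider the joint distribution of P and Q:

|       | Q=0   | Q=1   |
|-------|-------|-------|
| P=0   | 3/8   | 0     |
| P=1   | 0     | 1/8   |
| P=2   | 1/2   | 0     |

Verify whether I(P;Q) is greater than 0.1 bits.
Marginal P(P) (row sums):
  P(P=0) = 3/8 + 0 = 3/8
  P(P=1) = 0 + 1/8 = 1/8
  P(P=2) = 1/2 + 0 = 1/2
Marginal P(Q) (column sums):
  P(Q=0) = 3/8 + 0 + 1/2 = 7/8
  P(Q=1) = 0 + 1/8 + 0 = 1/8

H(P) = -[(3/8)·log₂(3/8) + (1/8)·log₂(1/8) + (1/2)·log₂(1/2)]
  = 0.5306 + 0.3750 + 0.5000
  = 1.4056 bits
H(Q) = -[(7/8)·log₂(7/8) + (1/8)·log₂(1/8)]
  = 0.1686 + 0.3750
  = 0.5436 bits
H(P,Q) = -[(3/8)·log₂(3/8) + (1/8)·log₂(1/8) + (1/2)·log₂(1/2)]
  = 0.5306 + 0.3750 + 0.5000
  = 1.4056 bits

I(P;Q) = H(P) + H(Q) - H(P,Q)
  = 1.4056 + 0.5436 - 1.4056
  = 0.5436 bits

Yes. I(P;Q) = 0.5436 bits, which is > 0.1 bits.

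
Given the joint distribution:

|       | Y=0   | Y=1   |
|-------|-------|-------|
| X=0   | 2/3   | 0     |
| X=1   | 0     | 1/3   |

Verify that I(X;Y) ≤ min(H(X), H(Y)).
Marginal P(X) (row sums):
  P(X=0) = 2/3 + 0 = 2/3
  P(X=1) = 0 + 1/3 = 1/3
Marginal P(Y) (column sums):
  P(Y=0) = 2/3 + 0 = 2/3
  P(Y=1) = 0 + 1/3 = 1/3

H(X) = -[(2/3)·log₂(2/3) + (1/3)·log₂(1/3)]
  = 0.3900 + 0.5283
  = 0.9183 bits
H(Y) = -[(2/3)·log₂(2/3) + (1/3)·log₂(1/3)]
  = 0.3900 + 0.5283
  = 0.9183 bits
H(X,Y) = -[(2/3)·log₂(2/3) + (1/3)·log₂(1/3)]
  = 0.3900 + 0.5283
  = 0.9183 bits

I(X;Y) = H(X) + H(Y) - H(X,Y)
  = 0.9183 + 0.9183 - 0.9183
  = 0.9183 bits

min(H(X), H(Y)) = min(0.9183, 0.9183) = 0.9183 bits
Since 0.9183 ≤ 0.9183, the bound is satisfied ✓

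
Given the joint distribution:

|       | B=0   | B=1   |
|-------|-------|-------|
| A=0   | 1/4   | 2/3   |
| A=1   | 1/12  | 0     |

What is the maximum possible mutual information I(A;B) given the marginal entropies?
The upper bound on mutual information is I(A;B) ≤ min(H(A), H(B)).

Marginal P(A) (row sums):
  P(A=0) = 1/4 + 2/3 = 11/12
  P(A=1) = 1/12 + 0 = 1/12
Marginal P(B) (column sums):
  P(B=0) = 1/4 + 1/12 = 1/3
  P(B=1) = 2/3 + 0 = 2/3

H(A) = -[(11/12)·log₂(11/12) + (1/12)·log₂(1/12)]
  = 0.1151 + 0.2987
  = 0.4138 bits
H(B) = -[(1/3)·log₂(1/3) + (2/3)·log₂(2/3)]
  = 0.5283 + 0.3900
  = 0.9183 bits

Maximum possible I(A;B) = min(0.4138, 0.9183) = 0.4138 bits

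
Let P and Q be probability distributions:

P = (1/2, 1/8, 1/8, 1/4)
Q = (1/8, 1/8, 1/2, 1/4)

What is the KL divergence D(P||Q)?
D(P||Q) = Σ P(i) log₂(P(i)/Q(i))
  i=0: (1/2) × log₂((1/2)/(1/8)) = (1/2) × log₂(4) = 1.0000
  i=1: (1/8) × log₂((1/8)/(1/8)) = (1/8) × log₂(1) = 0.0000
  i=2: (1/8) × log₂((1/8)/(1/2)) = (1/8) × log₂(1/4) = -0.2500
  i=3: (1/4) × log₂((1/4)/(1/4)) = (1/4) × log₂(1) = 0.0000
D(P||Q) = 1.0000 + 0.0000 - 0.2500 + 0.0000
  = 0.7500 bits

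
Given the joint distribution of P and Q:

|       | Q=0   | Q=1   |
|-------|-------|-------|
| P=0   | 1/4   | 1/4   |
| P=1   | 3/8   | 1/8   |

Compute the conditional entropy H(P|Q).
Marginal P(Q) (column sums):
  P(Q=0) = 1/4 + 3/8 = 5/8
  P(Q=1) = 1/4 + 1/8 = 3/8

H(P|Q) = -Σ P(P,Q)·log₂ P(P|Q), where P(P|Q) = P(P,Q) / P(Q)
  (P=0,Q=0): P(P|Q) = (1/4)/(5/8) = 2/5;  -(1/4)·log₂(2/5) = 0.3305
  (P=0,Q=1): P(P|Q) = (1/4)/(3/8) = 2/3;  -(1/4)·log₂(2/3) = 0.1462
  (P=1,Q=0): P(P|Q) = (3/8)/(5/8) = 3/5;  -(3/8)·log₂(3/5) = 0.2764
  (P=1,Q=1): P(P|Q) = (1/8)/(3/8) = 1/3;  -(1/8)·log₂(1/3) = 0.1981
H(P|Q) = 0.3305 + 0.1462 + 0.2764 + 0.1981
  = 0.9512 bits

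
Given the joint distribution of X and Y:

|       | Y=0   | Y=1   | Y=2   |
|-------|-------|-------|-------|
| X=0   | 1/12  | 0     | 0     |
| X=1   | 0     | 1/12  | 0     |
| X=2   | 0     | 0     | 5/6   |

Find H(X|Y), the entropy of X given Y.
Marginal P(Y) (column sums):
  P(Y=0) = 1/12 + 0 + 0 = 1/12
  P(Y=1) = 0 + 1/12 + 0 = 1/12
  P(Y=2) = 0 + 0 + 5/6 = 5/6

H(X|Y) = -Σ P(X,Y)·log₂ P(X|Y), where P(X|Y) = P(X,Y) / P(Y)
  (cells with P(X,Y) = 0 contribute 0)
  (X=0,Y=0): P(X|Y) = (1/12)/(1/12) = 1;  -(1/12)·log₂(1) = 0.0000
  (X=1,Y=1): P(X|Y) = (1/12)/(1/12) = 1;  -(1/12)·log₂(1) = 0.0000
  (X=2,Y=2): P(X|Y) = (5/6)/(5/6) = 1;  -(5/6)·log₂(1) = 0.0000
H(X|Y) = 0.0000 + 0.0000 + 0.0000
  = 0.0000 bits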